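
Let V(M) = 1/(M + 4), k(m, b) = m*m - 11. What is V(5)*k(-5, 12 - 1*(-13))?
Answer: 14/9 ≈ 1.5556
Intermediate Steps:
k(m, b) = -11 + m² (k(m, b) = m² - 11 = -11 + m²)
V(M) = 1/(4 + M)
V(5)*k(-5, 12 - 1*(-13)) = (-11 + (-5)²)/(4 + 5) = (-11 + 25)/9 = (⅑)*14 = 14/9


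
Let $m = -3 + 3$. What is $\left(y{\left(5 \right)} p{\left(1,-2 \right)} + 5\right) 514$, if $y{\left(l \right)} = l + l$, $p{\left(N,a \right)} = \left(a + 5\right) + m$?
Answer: $17990$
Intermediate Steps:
$m = 0$
$p{\left(N,a \right)} = 5 + a$ ($p{\left(N,a \right)} = \left(a + 5\right) + 0 = \left(5 + a\right) + 0 = 5 + a$)
$y{\left(l \right)} = 2 l$
$\left(y{\left(5 \right)} p{\left(1,-2 \right)} + 5\right) 514 = \left(2 \cdot 5 \left(5 - 2\right) + 5\right) 514 = \left(10 \cdot 3 + 5\right) 514 = \left(30 + 5\right) 514 = 35 \cdot 514 = 17990$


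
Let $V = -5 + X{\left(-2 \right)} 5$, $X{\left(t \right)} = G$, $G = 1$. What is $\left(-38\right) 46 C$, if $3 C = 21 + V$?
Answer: $-12236$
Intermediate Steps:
$X{\left(t \right)} = 1$
$V = 0$ ($V = -5 + 1 \cdot 5 = -5 + 5 = 0$)
$C = 7$ ($C = \frac{21 + 0}{3} = \frac{1}{3} \cdot 21 = 7$)
$\left(-38\right) 46 C = \left(-38\right) 46 \cdot 7 = \left(-1748\right) 7 = -12236$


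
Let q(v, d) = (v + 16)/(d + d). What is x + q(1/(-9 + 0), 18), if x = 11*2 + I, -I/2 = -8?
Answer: 12455/324 ≈ 38.441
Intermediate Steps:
I = 16 (I = -2*(-8) = 16)
x = 38 (x = 11*2 + 16 = 22 + 16 = 38)
q(v, d) = (16 + v)/(2*d) (q(v, d) = (16 + v)/((2*d)) = (16 + v)*(1/(2*d)) = (16 + v)/(2*d))
x + q(1/(-9 + 0), 18) = 38 + (½)*(16 + 1/(-9 + 0))/18 = 38 + (½)*(1/18)*(16 + 1/(-9)) = 38 + (½)*(1/18)*(16 - ⅑) = 38 + (½)*(1/18)*(143/9) = 38 + 143/324 = 12455/324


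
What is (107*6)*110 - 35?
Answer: 70585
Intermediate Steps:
(107*6)*110 - 35 = 642*110 - 35 = 70620 - 35 = 70585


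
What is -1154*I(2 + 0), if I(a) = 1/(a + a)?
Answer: -577/2 ≈ -288.50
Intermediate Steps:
I(a) = 1/(2*a)
-1154*I(2 + 0) = -577/(2 + 0) = -577/2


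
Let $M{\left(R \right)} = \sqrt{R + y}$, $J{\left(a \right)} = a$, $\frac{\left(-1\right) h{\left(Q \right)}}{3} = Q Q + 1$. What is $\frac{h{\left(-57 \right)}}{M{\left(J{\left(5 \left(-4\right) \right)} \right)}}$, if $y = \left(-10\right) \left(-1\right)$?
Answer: $975 i \sqrt{10} \approx 3083.2 i$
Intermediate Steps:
$y = 10$
$h{\left(Q \right)} = -3 - 3 Q^{2}$ ($h{\left(Q \right)} = - 3 \left(Q Q + 1\right) = - 3 \left(Q^{2} + 1\right) = - 3 \left(1 + Q^{2}\right) = -3 - 3 Q^{2}$)
$M{\left(R \right)} = \sqrt{10 + R}$ ($M{\left(R \right)} = \sqrt{R + 10} = \sqrt{10 + R}$)
$\frac{h{\left(-57 \right)}}{M{\left(J{\left(5 \left(-4\right) \right)} \right)}} = \frac{-3 - 3 \left(-57\right)^{2}}{\sqrt{10 + 5 \left(-4\right)}} = \frac{-3 - 9747}{\sqrt{10 - 20}} = \frac{-3 - 9747}{\sqrt{-10}} = - \frac{9750}{i \sqrt{10}} = - 9750 \left(- \frac{i \sqrt{10}}{10}\right) = 975 i \sqrt{10}$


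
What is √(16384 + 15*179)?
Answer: √19069 ≈ 138.09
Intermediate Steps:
√(16384 + 15*179) = √(16384 + 2685) = √19069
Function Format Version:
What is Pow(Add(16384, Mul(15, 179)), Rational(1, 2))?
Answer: Pow(19069, Rational(1, 2)) ≈ 138.09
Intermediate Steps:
Pow(Add(16384, Mul(15, 179)), Rational(1, 2)) = Pow(Add(16384, 2685), Rational(1, 2)) = Pow(19069, Rational(1, 2))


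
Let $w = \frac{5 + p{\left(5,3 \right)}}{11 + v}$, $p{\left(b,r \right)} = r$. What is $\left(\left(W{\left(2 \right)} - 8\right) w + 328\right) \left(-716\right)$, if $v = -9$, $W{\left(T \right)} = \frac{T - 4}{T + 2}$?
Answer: $-210504$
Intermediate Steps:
$W{\left(T \right)} = \frac{-4 + T}{2 + T}$
$w = 4$ ($w = \frac{5 + 3}{11 - 9} = \frac{8}{2} = 8 \cdot \frac{1}{2} = 4$)
$\left(\left(W{\left(2 \right)} - 8\right) w + 328\right) \left(-716\right) = \left(\left(\frac{-4 + 2}{2 + 2} - 8\right) 4 + 328\right) \left(-716\right) = \left(\left(\frac{1}{4} \left(-2\right) - 8\right) 4 + 328\right) \left(-716\right) = \left(\left(- \frac{1}{2} - 8\right) 4 + 328\right) \left(-716\right) = \left(\left(- \frac{17}{2}\right) 4 + 328\right) \left(-716\right) = \left(-34 + 328\right) \left(-716\right) = 294 \left(-716\right) = -210504$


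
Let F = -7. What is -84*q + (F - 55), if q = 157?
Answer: -13250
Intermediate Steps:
-84*q + (F - 55) = -84*157 + (-7 - 55) = -13188 - 62 = -13250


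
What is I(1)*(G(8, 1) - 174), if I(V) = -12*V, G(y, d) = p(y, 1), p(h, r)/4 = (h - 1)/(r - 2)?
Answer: 2424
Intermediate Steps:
p(h, r) = 4*(-1 + h)/(-2 + r) (p(h, r) = 4*((h - 1)/(r - 2)) = 4*((-1 + h)/(-2 + r)) = 4*(-1 + h)/(-2 + r))
G(y, d) = 4 - 4*y (G(y, d) = 4*(-1 + y)/(-2 + 1) = 4*(-1 + y)/(-1) = 4*(-1)*(-1 + y) = 4 - 4*y)
I(1)*(G(8, 1) - 174) = (-12*1)*((4 - 4*8) - 174) = -12*((4 - 32) - 174) = -12*(-28 - 174) = -12*(-202) = 2424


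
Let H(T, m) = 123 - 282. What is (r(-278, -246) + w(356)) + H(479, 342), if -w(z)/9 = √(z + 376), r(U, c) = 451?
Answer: 292 - 18*√183 ≈ 48.500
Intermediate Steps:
w(z) = -9*√(376 + z) (w(z) = -9*√(z + 376) = -9*√(376 + z))
H(T, m) = -159
(r(-278, -246) + w(356)) + H(479, 342) = (451 - 9*√(376 + 356)) - 159 = (451 - 18*√183) - 159 = 292 - 18*√183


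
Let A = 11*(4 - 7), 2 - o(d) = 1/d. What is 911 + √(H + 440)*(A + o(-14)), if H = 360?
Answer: 911 - 4330*√2/7 ≈ 36.208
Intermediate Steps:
o(d) = 2 - 1/d
A = -33 (A = 11*(-3) = -33)
911 + √(H + 440)*(A + o(-14)) = 911 + √(360 + 440)*(-33 + (2 - 1/(-14))) = 911 + √800*(-33 + (2 - 1*(-1/14))) = 911 + (20*√2)*(-33 + (2 + 1/14)) = 911 + (20*√2)*(-33 + 29/14) = 911 + (20*√2)*(-433/14) = 911 - 4330*√2/7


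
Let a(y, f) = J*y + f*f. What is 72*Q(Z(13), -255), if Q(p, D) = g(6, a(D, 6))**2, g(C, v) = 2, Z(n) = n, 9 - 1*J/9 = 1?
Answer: 288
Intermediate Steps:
J = 72 (J = 81 - 9*1 = 81 - 9 = 72)
a(y, f) = f**2 + 72*y (a(y, f) = 72*y + f*f = 72*y + f**2 = f**2 + 72*y)
Q(p, D) = 4 (Q(p, D) = 2**2 = 4)
72*Q(Z(13), -255) = 72*4 = 288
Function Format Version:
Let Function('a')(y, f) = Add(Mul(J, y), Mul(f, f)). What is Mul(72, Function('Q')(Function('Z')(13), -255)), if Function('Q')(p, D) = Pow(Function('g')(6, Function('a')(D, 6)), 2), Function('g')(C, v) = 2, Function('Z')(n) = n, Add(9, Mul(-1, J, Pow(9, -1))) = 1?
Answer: 288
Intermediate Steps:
J = 72 (J = Add(81, Mul(-9, 1)) = Add(81, -9) = 72)
Function('a')(y, f) = Add(Pow(f, 2), Mul(72, y)) (Function('a')(y, f) = Add(Mul(72, y), Mul(f, f)) = Add(Mul(72, y), Pow(f, 2)) = Add(Pow(f, 2), Mul(72, y)))
Function('Q')(p, D) = 4 (Function('Q')(p, D) = Pow(2, 2) = 4)
Mul(72, Function('Q')(Function('Z')(13), -255)) = Mul(72, 4) = 288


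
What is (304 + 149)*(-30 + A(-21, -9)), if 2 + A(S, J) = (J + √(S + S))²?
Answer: 3171 - 8154*I*√42 ≈ 3171.0 - 52844.0*I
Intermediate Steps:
A(S, J) = -2 + (J + √2*√S)² (A(S, J) = -2 + (J + √(S + S))² = -2 + (J + √(2*S))² = -2 + (J + √2*√S)²)
(304 + 149)*(-30 + A(-21, -9)) = (304 + 149)*(-30 + (-2 + (-9 + √2*√(-21))²)) = 453*(-30 + (-2 + (-9 + √2*(I*√21))²)) = 453*(-30 + (-2 + (-9 + I*√42)²)) = 453*(-32 + (-9 + I*√42)²) = -14496 + 453*(-9 + I*√42)²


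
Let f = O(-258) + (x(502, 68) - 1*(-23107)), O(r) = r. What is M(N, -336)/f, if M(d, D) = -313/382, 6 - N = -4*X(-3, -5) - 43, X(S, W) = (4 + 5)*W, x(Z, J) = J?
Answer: -313/8754294 ≈ -3.5754e-5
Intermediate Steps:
X(S, W) = 9*W
N = -131 (N = 6 - (-36*(-5) - 43) = 6 - (-4*(-45) - 43) = 6 - (180 - 43) = 6 - 1*137 = 6 - 137 = -131)
M(d, D) = -313/382 (M(d, D) = -313*1/382 = -313/382)
f = 22917 (f = -258 + (68 - 1*(-23107)) = -258 + (68 + 23107) = -258 + 23175 = 22917)
M(N, -336)/f = -313/382/22917 = -313/382*1/22917 = -313/8754294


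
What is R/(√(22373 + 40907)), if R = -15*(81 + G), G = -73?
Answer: -6*√3955/791 ≈ -0.47703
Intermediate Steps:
R = -120 (R = -15*(81 - 73) = -15*8 = -120)
R/(√(22373 + 40907)) = -120/√(22373 + 40907) = -120*√3955/15820 = -6*√3955/791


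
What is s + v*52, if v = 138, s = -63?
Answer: 7113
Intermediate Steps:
s + v*52 = -63 + 138*52 = -63 + 7176 = 7113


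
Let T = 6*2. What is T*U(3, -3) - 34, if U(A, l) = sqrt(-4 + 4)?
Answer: -34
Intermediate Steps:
U(A, l) = 0 (U(A, l) = sqrt(0) = 0)
T = 12
T*U(3, -3) - 34 = 12*0 - 34 = 0 - 34 = -34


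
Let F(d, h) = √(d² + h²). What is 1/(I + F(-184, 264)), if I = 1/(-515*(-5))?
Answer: -2575/686614479999 + 53045000*√1618/686614479999 ≈ 0.0031076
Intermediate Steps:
I = 1/2575 ≈ 0.00038835
1/(I + F(-184, 264)) = 1/(1/2575 + √((-184)² + 264²)) = 1/(1/2575 + √(33856 + 69696)) = 1/(1/2575 + √103552) = 1/(1/2575 + 8*√1618)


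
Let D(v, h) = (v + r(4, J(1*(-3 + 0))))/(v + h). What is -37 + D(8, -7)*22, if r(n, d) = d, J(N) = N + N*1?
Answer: 7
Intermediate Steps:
J(N) = 2*N (J(N) = N + N = 2*N)
D(v, h) = (-6 + v)/(h + v) (D(v, h) = (v + 2*(1*(-3 + 0)))/(v + h) = (v + 2*(1*(-3)))/(h + v) = (v + 2*(-3))/(h + v) = (v - 6)/(h + v) = (-6 + v)/(h + v))
-37 + D(8, -7)*22 = -37 + ((-6 + 8)/(-7 + 8))*22 = -37 + (2/1)*22 = -37 + (1*2)*22 = -37 + 2*22 = -37 + 44 = 7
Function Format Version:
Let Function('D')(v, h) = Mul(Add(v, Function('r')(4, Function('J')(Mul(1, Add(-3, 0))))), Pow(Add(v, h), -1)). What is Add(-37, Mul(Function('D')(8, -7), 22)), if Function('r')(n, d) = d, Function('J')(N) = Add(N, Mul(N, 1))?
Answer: 7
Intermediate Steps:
Function('J')(N) = Mul(2, N) (Function('J')(N) = Add(N, N) = Mul(2, N))
Function('D')(v, h) = Mul(Pow(Add(h, v), -1), Add(-6, v)) (Function('D')(v, h) = Mul(Add(v, Mul(2, Mul(1, Add(-3, 0)))), Pow(Add(v, h), -1)) = Mul(Add(v, Mul(2, Mul(1, -3))), Pow(Add(h, v), -1)) = Mul(Add(v, Mul(2, -3)), Pow(Add(h, v), -1)) = Mul(Add(v, -6), Pow(Add(h, v), -1)) = Mul(Add(-6, v), Pow(Add(h, v), -1)) = Mul(Pow(Add(h, v), -1), Add(-6, v)))
Add(-37, Mul(Function('D')(8, -7), 22)) = Add(-37, Mul(Mul(Pow(Add(-7, 8), -1), Add(-6, 8)), 22)) = Add(-37, Mul(Mul(Pow(1, -1), 2), 22)) = Add(-37, Mul(Mul(1, 2), 22)) = Add(-37, Mul(2, 22)) = Add(-37, 44) = 7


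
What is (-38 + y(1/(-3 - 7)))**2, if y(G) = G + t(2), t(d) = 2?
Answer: 130321/100 ≈ 1303.2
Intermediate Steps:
y(G) = 2 + G (y(G) = G + 2 = 2 + G)
(-38 + y(1/(-3 - 7)))**2 = (-38 + (2 + 1/(-3 - 7)))**2 = (-38 + (2 + 1/(-10)))**2 = (-38 + (2 - 1/10))**2 = (-38 + 19/10)**2 = (-361/10)**2 = 130321/100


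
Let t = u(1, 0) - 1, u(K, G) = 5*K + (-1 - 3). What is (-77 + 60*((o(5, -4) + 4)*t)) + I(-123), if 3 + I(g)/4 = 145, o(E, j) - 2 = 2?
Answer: 491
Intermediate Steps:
u(K, G) = -4 + 5*K (u(K, G) = 5*K - 4 = -4 + 5*K)
o(E, j) = 4 (o(E, j) = 2 + 2 = 4)
t = 0 (t = (-4 + 5*1) - 1 = (-4 + 5) - 1 = 1 - 1 = 0)
I(g) = 568 (I(g) = -12 + 4*145 = -12 + 580 = 568)
(-77 + 60*((o(5, -4) + 4)*t)) + I(-123) = (-77 + 60*((4 + 4)*0)) + 568 = (-77 + 60*(8*0)) + 568 = (-77 + 60*0) + 568 = (-77 + 0) + 568 = -77 + 568 = 491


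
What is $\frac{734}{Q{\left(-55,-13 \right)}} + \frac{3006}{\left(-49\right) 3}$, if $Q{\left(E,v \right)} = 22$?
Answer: $\frac{6961}{539} \approx 12.915$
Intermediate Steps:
$\frac{734}{Q{\left(-55,-13 \right)}} + \frac{3006}{\left(-49\right) 3} = \frac{734}{22} + \frac{3006}{\left(-49\right) 3} = 734 \cdot \frac{1}{22} + \frac{3006}{-147} = \frac{367}{11} + 3006 \left(- \frac{1}{147}\right) = \frac{367}{11} - \frac{1002}{49} = \frac{6961}{539}$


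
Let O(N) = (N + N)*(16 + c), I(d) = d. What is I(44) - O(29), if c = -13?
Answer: -130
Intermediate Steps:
O(N) = 6*N (O(N) = (N + N)*(16 - 13) = (2*N)*3 = 6*N)
I(44) - O(29) = 44 - 6*29 = 44 - 1*174 = 44 - 174 = -130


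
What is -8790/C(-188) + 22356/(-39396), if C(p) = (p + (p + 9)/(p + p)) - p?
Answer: -10850779797/587657 ≈ -18464.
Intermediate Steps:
C(p) = (9 + p)/(2*p) (C(p) = (p + (9 + p)/((2*p))) - p = (p + (9 + p)*(1/(2*p))) - p = (p + (9 + p)/(2*p)) - p = (9 + p)/(2*p))
-8790/C(-188) + 22356/(-39396) = -8790*(-376/(9 - 188)) + 22356/(-39396) = -8790/((½)*(-1/188)*(-179)) + 22356*(-1/39396) = -8790/179/376 - 1863/3283 = -8790*376/179 - 1863/3283 = -3305040/179 - 1863/3283 = -10850779797/587657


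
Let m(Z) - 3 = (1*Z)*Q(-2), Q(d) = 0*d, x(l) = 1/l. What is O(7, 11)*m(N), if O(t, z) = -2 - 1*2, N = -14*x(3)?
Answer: -12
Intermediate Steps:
Q(d) = 0
N = -14/3 ≈ -4.6667
O(t, z) = -4 (O(t, z) = -2 - 2 = -4)
m(Z) = 3 (m(Z) = 3 + (1*Z)*0 = 3 + Z*0 = 3 + 0 = 3)
O(7, 11)*m(N) = -4*3 = -12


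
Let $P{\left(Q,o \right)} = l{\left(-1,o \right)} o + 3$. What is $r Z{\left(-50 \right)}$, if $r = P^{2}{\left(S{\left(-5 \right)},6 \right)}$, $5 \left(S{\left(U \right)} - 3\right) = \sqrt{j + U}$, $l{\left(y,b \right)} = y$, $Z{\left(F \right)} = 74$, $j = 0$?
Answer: $666$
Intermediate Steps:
$S{\left(U \right)} = 3 + \frac{\sqrt{U}}{5}$ ($S{\left(U \right)} = 3 + \frac{\sqrt{0 + U}}{5} = 3 + \frac{\sqrt{U}}{5}$)
$P{\left(Q,o \right)} = 3 - o$ ($P{\left(Q,o \right)} = - o + 3 = 3 - o$)
$r = 9$ ($r = \left(3 - 6\right)^{2} = \left(-3\right)^{2} = 9$)
$r Z{\left(-50 \right)} = 9 \cdot 74 = 666$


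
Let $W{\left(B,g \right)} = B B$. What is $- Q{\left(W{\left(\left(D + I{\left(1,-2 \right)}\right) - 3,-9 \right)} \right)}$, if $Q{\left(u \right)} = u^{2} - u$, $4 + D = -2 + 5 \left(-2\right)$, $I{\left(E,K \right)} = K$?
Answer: $-194040$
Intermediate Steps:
$D = -16$ ($D = -4 + \left(-2 + 5 \left(-2\right)\right) = -4 - 12 = -16$)
$W{\left(B,g \right)} = B^{2}$
$- Q{\left(W{\left(\left(D + I{\left(1,-2 \right)}\right) - 3,-9 \right)} \right)} = - \left(\left(-16 - 2\right) - 3\right)^{2} \left(-1 + \left(\left(-16 - 2\right) - 3\right)^{2}\right) = - \left(-18 - 3\right)^{2} \left(-1 + \left(-18 - 3\right)^{2}\right) = - \left(-21\right)^{2} \left(-1 + \left(-21\right)^{2}\right) = - 441 \left(-1 + 441\right) = - 441 \cdot 440 = \left(-1\right) 194040 = -194040$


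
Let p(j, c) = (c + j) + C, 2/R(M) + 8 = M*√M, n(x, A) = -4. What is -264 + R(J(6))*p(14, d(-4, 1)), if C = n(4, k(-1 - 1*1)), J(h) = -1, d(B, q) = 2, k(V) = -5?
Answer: -17352/65 + 24*I/65 ≈ -266.95 + 0.36923*I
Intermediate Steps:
C = -4
R(M) = 2/(-8 + M^(3/2)) (R(M) = 2/(-8 + M*√M) = 2/(-8 + M^(3/2)))
p(j, c) = -4 + c + j (p(j, c) = (c + j) - 4 = -4 + c + j)
-264 + R(J(6))*p(14, d(-4, 1)) = -264 + (2/(-8 + (-1)^(3/2)))*(-4 + 2 + 14) = -264 + (2/(-8 - I))*12 = -264 + (2*((-8 + I)/65))*12 = -264 + (2*(-8 + I)/65)*12 = -264 + 24*(-8 + I)/65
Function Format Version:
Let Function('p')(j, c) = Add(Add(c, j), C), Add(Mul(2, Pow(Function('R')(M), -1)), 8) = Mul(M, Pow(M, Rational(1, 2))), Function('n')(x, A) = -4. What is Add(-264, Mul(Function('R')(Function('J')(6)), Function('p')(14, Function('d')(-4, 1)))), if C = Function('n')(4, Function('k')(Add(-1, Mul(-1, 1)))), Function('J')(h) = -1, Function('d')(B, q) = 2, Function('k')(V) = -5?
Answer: Add(Rational(-17352, 65), Mul(Rational(24, 65), I)) ≈ Add(-266.95, Mul(0.36923, I))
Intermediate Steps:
C = -4
Function('R')(M) = Mul(2, Pow(Add(-8, Pow(M, Rational(3, 2))), -1)) (Function('R')(M) = Mul(2, Pow(Add(-8, Mul(M, Pow(M, Rational(1, 2)))), -1)) = Mul(2, Pow(Add(-8, Pow(M, Rational(3, 2))), -1)))
Function('p')(j, c) = Add(-4, c, j) (Function('p')(j, c) = Add(Add(c, j), -4) = Add(-4, c, j))
Add(-264, Mul(Function('R')(Function('J')(6)), Function('p')(14, Function('d')(-4, 1)))) = Add(-264, Mul(Mul(2, Pow(Add(-8, Pow(-1, Rational(3, 2))), -1)), Add(-4, 2, 14))) = Add(-264, Mul(Mul(2, Pow(Add(-8, Mul(-1, I)), -1)), 12)) = Add(-264, Mul(Mul(2, Mul(Rational(1, 65), Add(-8, I))), 12)) = Add(-264, Mul(Mul(Rational(2, 65), Add(-8, I)), 12)) = Add(-264, Mul(Rational(24, 65), Add(-8, I)))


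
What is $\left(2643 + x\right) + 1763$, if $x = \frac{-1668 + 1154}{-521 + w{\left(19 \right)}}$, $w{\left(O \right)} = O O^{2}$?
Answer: $\frac{13962357}{3169} \approx 4405.9$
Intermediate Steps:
$w{\left(O \right)} = O^{3}$
$x = - \frac{257}{3169}$ ($x = \frac{-1668 + 1154}{-521 + 19^{3}} = - \frac{514}{-521 + 6859} = - \frac{514}{6338} = \left(-514\right) \frac{1}{6338} = - \frac{257}{3169} \approx -0.081098$)
$\left(2643 + x\right) + 1763 = \left(2643 - \frac{257}{3169}\right) + 1763 = \frac{8375410}{3169} + 1763 = \frac{13962357}{3169}$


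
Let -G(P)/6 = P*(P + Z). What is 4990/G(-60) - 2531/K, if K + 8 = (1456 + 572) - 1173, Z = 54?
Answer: -969349/182952 ≈ -5.2984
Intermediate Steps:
K = 847 (K = -8 + ((1456 + 572) - 1173) = -8 + (2028 - 1173) = -8 + 855 = 847)
G(P) = -6*P*(54 + P) (G(P) = -6*P*(P + 54) = -6*P*(54 + P))
4990/G(-60) - 2531/K = 4990/((-6*(-60)*(54 - 60))) - 2531/847 = 4990/((-6*(-60)*(-6))) - 2531*1/847 = 4990/(-2160) - 2531/847 = 4990*(-1/2160) - 2531/847 = -499/216 - 2531/847 = -969349/182952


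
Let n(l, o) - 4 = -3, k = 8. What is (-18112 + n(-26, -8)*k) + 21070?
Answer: 2966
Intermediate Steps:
n(l, o) = 1 (n(l, o) = 4 - 3 = 1)
(-18112 + n(-26, -8)*k) + 21070 = (-18112 + 1*8) + 21070 = (-18112 + 8) + 21070 = -18104 + 21070 = 2966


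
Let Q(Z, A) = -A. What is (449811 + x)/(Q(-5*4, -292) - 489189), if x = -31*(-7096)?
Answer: -669787/488897 ≈ -1.3700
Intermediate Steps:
x = 219976
(449811 + x)/(Q(-5*4, -292) - 489189) = (449811 + 219976)/(-1*(-292) - 489189) = 669787/(292 - 489189) = 669787/(-488897) = 669787*(-1/488897) = -669787/488897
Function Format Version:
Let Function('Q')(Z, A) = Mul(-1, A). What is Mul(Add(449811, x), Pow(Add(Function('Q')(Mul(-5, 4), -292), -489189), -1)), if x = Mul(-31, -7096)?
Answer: Rational(-669787, 488897) ≈ -1.3700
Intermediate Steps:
x = 219976
Mul(Add(449811, x), Pow(Add(Function('Q')(Mul(-5, 4), -292), -489189), -1)) = Mul(Add(449811, 219976), Pow(Add(Mul(-1, -292), -489189), -1)) = Mul(669787, Pow(Add(292, -489189), -1)) = Mul(669787, Pow(-488897, -1)) = Mul(669787, Rational(-1, 488897)) = Rational(-669787, 488897)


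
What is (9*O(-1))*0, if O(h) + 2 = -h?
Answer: 0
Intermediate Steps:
O(h) = -2 - h
(9*O(-1))*0 = (9*(-2 - 1*(-1)))*0 = (9*(-2 + 1))*0 = (9*(-1))*0 = -9*0 = 0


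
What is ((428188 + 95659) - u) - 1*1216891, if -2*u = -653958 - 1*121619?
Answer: -2161665/2 ≈ -1.0808e+6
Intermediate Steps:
u = 775577/2 (u = -(-653958 - 1*121619)/2 = -(-653958 - 121619)/2 = -½*(-775577) = 775577/2 ≈ 3.8779e+5)
((428188 + 95659) - u) - 1*1216891 = ((428188 + 95659) - 1*775577/2) - 1*1216891 = (523847 - 775577/2) - 1216891 = 272117/2 - 1216891 = -2161665/2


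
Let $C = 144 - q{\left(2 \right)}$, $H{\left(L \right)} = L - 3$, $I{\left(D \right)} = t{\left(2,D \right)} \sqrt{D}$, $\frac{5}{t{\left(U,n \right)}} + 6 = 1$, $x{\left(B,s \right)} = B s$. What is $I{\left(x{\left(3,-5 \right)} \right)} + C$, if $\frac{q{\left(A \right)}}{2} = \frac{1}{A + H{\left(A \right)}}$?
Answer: $142 - i \sqrt{15} \approx 142.0 - 3.873 i$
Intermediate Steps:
$t{\left(U,n \right)} = -1$ ($t{\left(U,n \right)} = \frac{5}{-6 + 1} = \frac{5}{-5} = 5 \left(- \frac{1}{5}\right) = -1$)
$I{\left(D \right)} = - \sqrt{D}$
$H{\left(L \right)} = -3 + L$ ($H{\left(L \right)} = L - 3 = -3 + L$)
$q{\left(A \right)} = \frac{2}{-3 + 2 A}$ ($q{\left(A \right)} = \frac{2}{A + \left(-3 + A\right)} = \frac{2}{-3 + 2 A}$)
$C = 142$ ($C = 144 - \frac{2}{-3 + 2 \cdot 2} = 144 - \frac{2}{-3 + 4} = 144 - \frac{2}{1} = 144 - 2 \cdot 1 = 144 - 2 = 142$)
$I{\left(x{\left(3,-5 \right)} \right)} + C = - \sqrt{3 \left(-5\right)} + 142 = - \sqrt{-15} + 142 = - i \sqrt{15} + 142 = 142 - i \sqrt{15}$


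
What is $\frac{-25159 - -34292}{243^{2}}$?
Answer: $\frac{9133}{59049} \approx 0.15467$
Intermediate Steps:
$\frac{-25159 - -34292}{243^{2}} = \frac{-25159 + 34292}{59049} = 9133 \cdot \frac{1}{59049} = \frac{9133}{59049}$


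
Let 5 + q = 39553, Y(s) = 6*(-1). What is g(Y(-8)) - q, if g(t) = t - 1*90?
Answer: -39644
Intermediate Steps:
Y(s) = -6
g(t) = -90 + t (g(t) = t - 90 = -90 + t)
q = 39548 (q = -5 + 39553 = 39548)
g(Y(-8)) - q = (-90 - 6) - 1*39548 = -96 - 39548 = -39644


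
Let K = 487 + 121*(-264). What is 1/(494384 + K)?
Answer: 1/462927 ≈ 2.1602e-6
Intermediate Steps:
K = -31457 (K = 487 - 31944 = -31457)
1/(494384 + K) = 1/(494384 - 31457) = 1/462927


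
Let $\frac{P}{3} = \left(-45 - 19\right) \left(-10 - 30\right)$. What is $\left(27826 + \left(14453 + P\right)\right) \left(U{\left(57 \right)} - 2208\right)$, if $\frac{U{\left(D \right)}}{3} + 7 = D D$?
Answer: $375591762$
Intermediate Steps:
$P = 7680$ ($P = 3 \left(-45 - 19\right) \left(-10 - 30\right) = 3 \left(- 64 \left(-10 - 30\right)\right) = 3 \left(\left(-64\right) \left(-40\right)\right) = 3 \cdot 2560 = 7680$)
$U{\left(D \right)} = -21 + 3 D^{2}$ ($U{\left(D \right)} = -21 + 3 D D = -21 + 3 D^{2}$)
$\left(27826 + \left(14453 + P\right)\right) \left(U{\left(57 \right)} - 2208\right) = \left(27826 + \left(14453 + 7680\right)\right) \left(\left(-21 + 3 \cdot 57^{2}\right) - 2208\right) = \left(27826 + 22133\right) \left(\left(-21 + 3 \cdot 3249\right) - 2208\right) = 49959 \left(\left(-21 + 9747\right) - 2208\right) = 49959 \left(9726 - 2208\right) = 49959 \cdot 7518 = 375591762$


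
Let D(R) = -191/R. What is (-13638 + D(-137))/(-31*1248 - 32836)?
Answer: 1868215/9798788 ≈ 0.19066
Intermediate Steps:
(-13638 + D(-137))/(-31*1248 - 32836) = (-13638 - 191/(-137))/(-31*1248 - 32836) = (-13638 - 191*(-1/137))/(-38688 - 32836) = (-13638 + 191/137)/(-71524) = -1868215/137*(-1/71524) = 1868215/9798788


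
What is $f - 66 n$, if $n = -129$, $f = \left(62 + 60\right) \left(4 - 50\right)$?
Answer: $2902$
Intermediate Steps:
$f = -5612$ ($f = 122 \left(-46\right) = -5612$)
$f - 66 n = -5612 - -8514 = -5612 + 8514 = 2902$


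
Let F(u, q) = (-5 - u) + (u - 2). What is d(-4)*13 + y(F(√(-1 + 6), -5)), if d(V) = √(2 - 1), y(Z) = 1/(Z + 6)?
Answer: 12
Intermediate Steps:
F(u, q) = -7 (F(u, q) = (-5 - u) + (-2 + u) = -7)
y(Z) = 1/(6 + Z)
d(V) = 1 (d(V) = √1 = 1)
d(-4)*13 + y(F(√(-1 + 6), -5)) = 1*13 + 1/(6 - 7) = 13 + 1/(-1) = 13 - 1 = 12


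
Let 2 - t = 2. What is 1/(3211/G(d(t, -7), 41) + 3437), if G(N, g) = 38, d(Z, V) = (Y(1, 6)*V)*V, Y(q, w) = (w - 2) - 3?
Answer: 2/7043 ≈ 0.00028397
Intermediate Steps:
t = 0 (t = 2 - 1*2 = 2 - 2 = 0)
Y(q, w) = -5 + w (Y(q, w) = (-2 + w) - 3 = -5 + w)
d(Z, V) = V² (d(Z, V) = ((-5 + 6)*V)*V = (1*V)*V = V*V = V²)
1/(3211/G(d(t, -7), 41) + 3437) = 1/(3211/38 + 3437) = 1/(3211*(1/38) + 3437) = 1/(169/2 + 3437) = 1/(7043/2) = 2/7043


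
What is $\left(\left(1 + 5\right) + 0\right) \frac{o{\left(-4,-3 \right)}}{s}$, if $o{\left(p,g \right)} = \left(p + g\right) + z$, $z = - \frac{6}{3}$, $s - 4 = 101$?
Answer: $- \frac{18}{35} \approx -0.51429$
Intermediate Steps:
$s = 105$ ($s = 4 + 101 = 105$)
$z = -2$ ($z = \left(-6\right) \frac{1}{3} = -2$)
$o{\left(p,g \right)} = -2 + g + p$ ($o{\left(p,g \right)} = \left(p + g\right) - 2 = \left(g + p\right) - 2 = -2 + g + p$)
$\left(\left(1 + 5\right) + 0\right) \frac{o{\left(-4,-3 \right)}}{s} = \left(\left(1 + 5\right) + 0\right) \frac{-2 - 3 - 4}{105} = \left(6 + 0\right) \left(\left(-9\right) \frac{1}{105}\right) = 6 \left(- \frac{3}{35}\right) = - \frac{18}{35}$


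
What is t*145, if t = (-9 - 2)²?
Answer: 17545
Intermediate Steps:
t = 121 (t = (-11)² = 121)
t*145 = 121*145 = 17545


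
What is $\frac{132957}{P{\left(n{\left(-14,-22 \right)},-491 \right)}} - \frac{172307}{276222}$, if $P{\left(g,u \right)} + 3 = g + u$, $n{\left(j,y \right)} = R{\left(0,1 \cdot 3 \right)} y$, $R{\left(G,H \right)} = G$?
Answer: $- \frac{484352212}{1795443} \approx -269.77$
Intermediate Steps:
$n{\left(j,y \right)} = 0$ ($n{\left(j,y \right)} = 0 y = 0$)
$P{\left(g,u \right)} = -3 + g + u$ ($P{\left(g,u \right)} = -3 + \left(g + u\right) = -3 + g + u$)
$\frac{132957}{P{\left(n{\left(-14,-22 \right)},-491 \right)}} - \frac{172307}{276222} = \frac{132957}{-3 + 0 - 491} - \frac{172307}{276222} = \frac{132957}{-494} - \frac{172307}{276222} = 132957 \left(- \frac{1}{494}\right) - \frac{172307}{276222} = - \frac{132957}{494} - \frac{172307}{276222} = - \frac{484352212}{1795443}$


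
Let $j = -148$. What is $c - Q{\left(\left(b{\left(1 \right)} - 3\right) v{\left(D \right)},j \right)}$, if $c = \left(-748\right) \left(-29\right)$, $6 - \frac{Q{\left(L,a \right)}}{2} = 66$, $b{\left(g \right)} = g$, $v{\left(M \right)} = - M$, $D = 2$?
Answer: $21812$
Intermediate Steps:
$Q{\left(L,a \right)} = -120$ ($Q{\left(L,a \right)} = 12 - 132 = -120$)
$c = 21692$
$c - Q{\left(\left(b{\left(1 \right)} - 3\right) v{\left(D \right)},j \right)} = 21692 - -120 = 21692 + 120 = 21812$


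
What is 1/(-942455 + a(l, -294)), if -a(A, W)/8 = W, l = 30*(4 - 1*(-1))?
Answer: -1/940103 ≈ -1.0637e-6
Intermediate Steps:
l = 150 (l = 30*(4 + 1) = 30*5 = 150)
a(A, W) = -8*W
1/(-942455 + a(l, -294)) = 1/(-942455 - 8*(-294)) = 1/(-942455 + 2352) = 1/(-940103) = -1/940103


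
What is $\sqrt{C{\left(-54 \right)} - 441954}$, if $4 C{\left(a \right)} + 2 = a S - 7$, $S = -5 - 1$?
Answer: $\frac{9 i \sqrt{21821}}{2} \approx 664.74 i$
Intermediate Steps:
$S = -6$ ($S = -5 - 1 = -6$)
$C{\left(a \right)} = - \frac{9}{4} - \frac{3 a}{2}$ ($C{\left(a \right)} = - \frac{1}{2} + \frac{a \left(-6\right) - 7}{4} = - \frac{1}{2} + \frac{- 6 a - 7}{4} = - \frac{1}{2} + \frac{-7 - 6 a}{4} = - \frac{1}{2} - \left(\frac{7}{4} + \frac{3 a}{2}\right) = - \frac{9}{4} - \frac{3 a}{2}$)
$\sqrt{C{\left(-54 \right)} - 441954} = \sqrt{\left(- \frac{9}{4} - -81\right) - 441954} = \sqrt{\left(- \frac{9}{4} + 81\right) - 441954} = \sqrt{\frac{315}{4} - 441954} = \sqrt{- \frac{1767501}{4}} = \frac{9 i \sqrt{21821}}{2}$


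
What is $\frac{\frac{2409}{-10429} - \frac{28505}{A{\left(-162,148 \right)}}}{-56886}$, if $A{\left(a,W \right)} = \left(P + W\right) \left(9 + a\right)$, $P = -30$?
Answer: $- \frac{253786559}{10710789953076} \approx -2.3694 \cdot 10^{-5}$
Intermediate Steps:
$A{\left(a,W \right)} = \left(-30 + W\right) \left(9 + a\right)$
$\frac{\frac{2409}{-10429} - \frac{28505}{A{\left(-162,148 \right)}}}{-56886} = \frac{\frac{2409}{-10429} - \frac{28505}{-270 - -4860 + 9 \cdot 148 + 148 \left(-162\right)}}{-56886} = \left(2409 \left(- \frac{1}{10429}\right) - \frac{28505}{-270 + 4860 + 1332 - 23976}\right) \left(- \frac{1}{56886}\right) = \left(- \frac{2409}{10429} - \frac{28505}{-18054}\right) \left(- \frac{1}{56886}\right) = \left(- \frac{2409}{10429} - - \frac{28505}{18054}\right) \left(- \frac{1}{56886}\right) = \left(- \frac{2409}{10429} + \frac{28505}{18054}\right) \left(- \frac{1}{56886}\right) = \frac{253786559}{188285166} \left(- \frac{1}{56886}\right) = - \frac{253786559}{10710789953076}$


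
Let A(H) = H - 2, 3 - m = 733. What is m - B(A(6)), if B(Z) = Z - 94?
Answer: -640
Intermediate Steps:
m = -730 (m = 3 - 1*733 = 3 - 733 = -730)
A(H) = -2 + H
B(Z) = -94 + Z
m - B(A(6)) = -730 - (-94 + (-2 + 6)) = -730 - (-94 + 4) = -730 - 1*(-90) = -730 + 90 = -640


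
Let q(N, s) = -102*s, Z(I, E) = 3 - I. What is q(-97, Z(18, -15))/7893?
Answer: 170/877 ≈ 0.19384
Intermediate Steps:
q(-97, Z(18, -15))/7893 = -102*(3 - 1*18)/7893 = -102*(3 - 18)*(1/7893) = -102*(-15)*(1/7893) = 1530*(1/7893) = 170/877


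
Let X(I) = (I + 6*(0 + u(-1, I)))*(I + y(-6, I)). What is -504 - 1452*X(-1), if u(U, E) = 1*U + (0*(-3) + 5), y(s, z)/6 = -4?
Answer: 834396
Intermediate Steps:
y(s, z) = -24 (y(s, z) = 6*(-4) = -24)
u(U, E) = 5 + U (u(U, E) = U + (0 + 5) = U + 5 = 5 + U)
X(I) = (-24 + I)*(24 + I) (X(I) = (I + 6*(0 + (5 - 1)))*(I - 24) = (I + 6*(0 + 4))*(-24 + I) = (I + 6*4)*(-24 + I) = (I + 24)*(-24 + I) = (24 + I)*(-24 + I) = (-24 + I)*(24 + I))
-504 - 1452*X(-1) = -504 - 1452*(-576 + (-1)**2) = -504 - 1452*(-576 + 1) = -504 - 1452*(-575) = -504 + 834900 = 834396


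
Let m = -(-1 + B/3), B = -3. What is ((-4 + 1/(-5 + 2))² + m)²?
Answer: 34969/81 ≈ 431.72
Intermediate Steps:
m = 2 (m = -(-1 - 3/3) = -(-1 - 3*⅓) = -(-1 - 1) = -1*(-2) = 2)
((-4 + 1/(-5 + 2))² + m)² = ((-4 + 1/(-5 + 2))² + 2)² = ((-4 + 1/(-3))² + 2)² = ((-4 - ⅓)² + 2)² = ((-13/3)² + 2)² = (169/9 + 2)² = (187/9)² = 34969/81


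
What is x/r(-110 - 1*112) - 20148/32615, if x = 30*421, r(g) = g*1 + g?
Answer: -70145527/2413510 ≈ -29.064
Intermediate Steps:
r(g) = 2*g (r(g) = g + g = 2*g)
x = 12630
x/r(-110 - 1*112) - 20148/32615 = 12630/((2*(-110 - 1*112))) - 20148/32615 = 12630/((2*(-110 - 112))) - 20148*1/32615 = 12630/((2*(-222))) - 20148/32615 = 12630/(-444) - 20148/32615 = 12630*(-1/444) - 20148/32615 = -2105/74 - 20148/32615 = -70145527/2413510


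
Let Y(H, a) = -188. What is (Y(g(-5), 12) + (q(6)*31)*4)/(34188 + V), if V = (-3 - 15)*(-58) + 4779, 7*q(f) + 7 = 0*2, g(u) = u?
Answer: -104/13337 ≈ -0.0077979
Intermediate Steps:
q(f) = -1 (q(f) = -1 + (0*2)/7 = -1 + (1/7)*0 = -1 + 0 = -1)
V = 5823 (V = -18*(-58) + 4779 = 1044 + 4779 = 5823)
(Y(g(-5), 12) + (q(6)*31)*4)/(34188 + V) = (-188 - 1*31*4)/(34188 + 5823) = (-188 - 31*4)/40011 = (-188 - 124)*(1/40011) = -312*1/40011 = -104/13337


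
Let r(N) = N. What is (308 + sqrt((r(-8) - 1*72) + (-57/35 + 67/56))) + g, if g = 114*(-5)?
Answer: -262 + I*sqrt(1576470)/140 ≈ -262.0 + 8.9684*I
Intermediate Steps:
g = -570
(308 + sqrt((r(-8) - 1*72) + (-57/35 + 67/56))) + g = (308 + sqrt((-8 - 1*72) + (-57/35 + 67/56))) - 570 = (308 + sqrt((-8 - 72) + (-57*1/35 + 67*(1/56)))) - 570 = (308 + sqrt(-80 + (-57/35 + 67/56))) - 570 = (308 + sqrt(-80 - 121/280)) - 570 = (308 + sqrt(-22521/280)) - 570 = (308 + I*sqrt(1576470)/140) - 570 = -262 + I*sqrt(1576470)/140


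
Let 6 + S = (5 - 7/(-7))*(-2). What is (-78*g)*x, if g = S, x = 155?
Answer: 217620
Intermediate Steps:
S = -18 (S = -6 + (5 - 7/(-7))*(-2) = -6 + (5 - 7*(-⅐))*(-2) = -6 + (5 + 1)*(-2) = -6 + 6*(-2) = -6 - 12 = -18)
g = -18
(-78*g)*x = -78*(-18)*155 = 1404*155 = 217620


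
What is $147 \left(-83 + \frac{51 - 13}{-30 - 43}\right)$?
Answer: $- \frac{896259}{73} \approx -12278.0$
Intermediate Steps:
$147 \left(-83 + \frac{51 - 13}{-30 - 43}\right) = 147 \left(-83 + \frac{38}{-73}\right) = 147 \left(-83 + 38 \left(- \frac{1}{73}\right)\right) = 147 \left(-83 - \frac{38}{73}\right) = 147 \left(- \frac{6097}{73}\right) = - \frac{896259}{73}$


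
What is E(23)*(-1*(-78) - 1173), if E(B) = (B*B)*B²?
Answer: -306425895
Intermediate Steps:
E(B) = B⁴ (E(B) = B²*B² = B⁴)
E(23)*(-1*(-78) - 1173) = 23⁴*(-1*(-78) - 1173) = 279841*(78 - 1173) = 279841*(-1095) = -306425895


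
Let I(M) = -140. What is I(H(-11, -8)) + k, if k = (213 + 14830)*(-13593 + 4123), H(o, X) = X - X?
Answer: -142457350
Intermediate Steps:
H(o, X) = 0
k = -142457210 (k = 15043*(-9470) = -142457210)
I(H(-11, -8)) + k = -140 - 142457210 = -142457350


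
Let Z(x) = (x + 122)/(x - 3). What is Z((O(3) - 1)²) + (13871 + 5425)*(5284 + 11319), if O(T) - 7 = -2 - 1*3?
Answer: 640742853/2 ≈ 3.2037e+8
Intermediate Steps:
O(T) = 2 (O(T) = 7 + (-2 - 1*3) = 7 + (-2 - 3) = 7 - 5 = 2)
Z(x) = (122 + x)/(-3 + x)
Z((O(3) - 1)²) + (13871 + 5425)*(5284 + 11319) = (122 + (2 - 1)²)/(-3 + (2 - 1)²) + (13871 + 5425)*(5284 + 11319) = (122 + 1²)/(-3 + 1²) + 19296*16603 = (122 + 1)/(-3 + 1) + 320371488 = 123/(-2) + 320371488 = -½*123 + 320371488 = -123/2 + 320371488 = 640742853/2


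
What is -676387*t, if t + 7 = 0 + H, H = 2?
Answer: 3381935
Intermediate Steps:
t = -5 (t = -7 + (0 + 2) = -7 + 2 = -5)
-676387*t = -676387*(-5) = 3381935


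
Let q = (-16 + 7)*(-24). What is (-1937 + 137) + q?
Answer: -1584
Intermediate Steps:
q = 216 (q = -9*(-24) = 216)
(-1937 + 137) + q = (-1937 + 137) + 216 = -1800 + 216 = -1584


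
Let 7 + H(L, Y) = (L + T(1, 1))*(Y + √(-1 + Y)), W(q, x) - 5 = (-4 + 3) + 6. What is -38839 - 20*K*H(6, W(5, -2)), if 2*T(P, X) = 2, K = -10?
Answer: -22039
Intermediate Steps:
W(q, x) = 10 (W(q, x) = 5 + ((-4 + 3) + 6) = 5 + (-1 + 6) = 5 + 5 = 10)
T(P, X) = 1 (T(P, X) = (½)*2 = 1)
H(L, Y) = -7 + (1 + L)*(Y + √(-1 + Y)) (H(L, Y) = -7 + (L + 1)*(Y + √(-1 + Y)) = -7 + (1 + L)*(Y + √(-1 + Y)))
-38839 - 20*K*H(6, W(5, -2)) = -38839 - 20*(-10)*(-7 + 10 + √(-1 + 10) + 6*10 + 6*√(-1 + 10)) = -38839 - (-200)*(-7 + 10 + √9 + 60 + 6*√9) = -38839 - (-200)*(-7 + 10 + 3 + 60 + 6*3) = -38839 - (-200)*(-7 + 10 + 3 + 60 + 18) = -38839 - (-200)*84 = -38839 - 1*(-16800) = -38839 + 16800 = -22039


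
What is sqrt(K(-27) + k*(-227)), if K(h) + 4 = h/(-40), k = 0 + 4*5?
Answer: I*sqrt(1817330)/20 ≈ 67.404*I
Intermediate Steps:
k = 20 (k = 0 + 20 = 20)
K(h) = -4 - h/40 (K(h) = -4 + h/(-40) = -4 + h*(-1/40) = -4 - h/40)
sqrt(K(-27) + k*(-227)) = sqrt((-4 - 1/40*(-27)) + 20*(-227)) = sqrt((-4 + 27/40) - 4540) = sqrt(-133/40 - 4540) = sqrt(-181733/40) = I*sqrt(1817330)/20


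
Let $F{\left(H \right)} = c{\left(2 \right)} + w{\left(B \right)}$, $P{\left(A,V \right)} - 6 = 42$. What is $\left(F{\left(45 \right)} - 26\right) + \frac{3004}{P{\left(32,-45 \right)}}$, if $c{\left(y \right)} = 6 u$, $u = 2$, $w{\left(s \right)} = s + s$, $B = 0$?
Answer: $\frac{583}{12} \approx 48.583$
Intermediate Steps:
$P{\left(A,V \right)} = 48$ ($P{\left(A,V \right)} = 6 + 42 = 48$)
$w{\left(s \right)} = 2 s$
$c{\left(y \right)} = 12$ ($c{\left(y \right)} = 6 \cdot 2 = 12$)
$F{\left(H \right)} = 12$ ($F{\left(H \right)} = 12 + 2 \cdot 0 = 12 + 0 = 12$)
$\left(F{\left(45 \right)} - 26\right) + \frac{3004}{P{\left(32,-45 \right)}} = \left(12 - 26\right) + \frac{3004}{48} = -14 + 3004 \cdot \frac{1}{48} = -14 + \frac{751}{12} = \frac{583}{12}$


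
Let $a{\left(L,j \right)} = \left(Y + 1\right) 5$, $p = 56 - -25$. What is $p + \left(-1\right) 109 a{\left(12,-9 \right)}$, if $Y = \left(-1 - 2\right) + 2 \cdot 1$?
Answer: $81$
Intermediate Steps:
$p = 81$ ($p = 56 + 25 = 81$)
$Y = -1$ ($Y = \left(-1 - 2\right) + 2 = -3 + 2 = -1$)
$a{\left(L,j \right)} = 0$ ($a{\left(L,j \right)} = \left(-1 + 1\right) 5 = 0 \cdot 5 = 0$)
$p + \left(-1\right) 109 a{\left(12,-9 \right)} = 81 + \left(-1\right) 109 \cdot 0 = 81 - 0 = 81 + 0 = 81$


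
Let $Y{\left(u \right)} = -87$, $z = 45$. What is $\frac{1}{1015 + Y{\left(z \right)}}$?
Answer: $\frac{1}{928} \approx 0.0010776$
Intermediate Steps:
$\frac{1}{1015 + Y{\left(z \right)}} = \frac{1}{1015 - 87} = \frac{1}{928}$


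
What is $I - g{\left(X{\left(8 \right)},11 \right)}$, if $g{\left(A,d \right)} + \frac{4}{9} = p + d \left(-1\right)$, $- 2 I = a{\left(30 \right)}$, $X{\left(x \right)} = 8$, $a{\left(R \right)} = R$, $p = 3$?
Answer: $- \frac{59}{9} \approx -6.5556$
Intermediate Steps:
$I = -15$ ($I = \left(- \frac{1}{2}\right) 30 = -15$)
$g{\left(A,d \right)} = \frac{23}{9} - d$ ($g{\left(A,d \right)} = - \frac{4}{9} + \left(3 + d \left(-1\right)\right) = - \frac{4}{9} - \left(-3 + d\right) = \frac{23}{9} - d$)
$I - g{\left(X{\left(8 \right)},11 \right)} = -15 - \left(\frac{23}{9} - 11\right) = -15 - - \frac{76}{9} = -15 + \frac{76}{9} = - \frac{59}{9}$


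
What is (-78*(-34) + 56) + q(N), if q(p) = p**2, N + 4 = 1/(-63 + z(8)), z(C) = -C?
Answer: 13732253/5041 ≈ 2724.1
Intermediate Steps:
N = -285/71 (N = -4 + 1/(-63 - 1*8) = -4 + 1/(-63 - 8) = -4 + 1/(-71) = -4 - 1/71 = -285/71 ≈ -4.0141)
(-78*(-34) + 56) + q(N) = (-78*(-34) + 56) + (-285/71)**2 = (2652 + 56) + 81225/5041 = 2708 + 81225/5041 = 13732253/5041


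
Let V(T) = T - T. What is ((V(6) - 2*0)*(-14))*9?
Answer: 0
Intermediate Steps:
V(T) = 0
((V(6) - 2*0)*(-14))*9 = ((0 - 2*0)*(-14))*9 = ((0 + 0)*(-14))*9 = (0*(-14))*9 = 0*9 = 0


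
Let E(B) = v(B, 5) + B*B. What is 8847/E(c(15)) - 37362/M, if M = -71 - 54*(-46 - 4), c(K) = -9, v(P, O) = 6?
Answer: 6669423/76241 ≈ 87.478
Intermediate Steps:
E(B) = 6 + B**2 (E(B) = 6 + B*B = 6 + B**2)
M = 2629 (M = -71 - 54*(-50) = -71 + 2700 = 2629)
8847/E(c(15)) - 37362/M = 8847/(6 + (-9)**2) - 37362/2629 = 8847/(6 + 81) - 37362*1/2629 = 8847/87 - 37362/2629 = 8847*(1/87) - 37362/2629 = 2949/29 - 37362/2629 = 6669423/76241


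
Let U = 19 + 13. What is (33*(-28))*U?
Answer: -29568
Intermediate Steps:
U = 32
(33*(-28))*U = (33*(-28))*32 = -924*32 = -29568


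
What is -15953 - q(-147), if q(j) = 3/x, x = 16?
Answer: -255251/16 ≈ -15953.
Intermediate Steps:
q(j) = 3/16
-15953 - q(-147) = -15953 - 1*3/16 = -15953 - 3/16 = -255251/16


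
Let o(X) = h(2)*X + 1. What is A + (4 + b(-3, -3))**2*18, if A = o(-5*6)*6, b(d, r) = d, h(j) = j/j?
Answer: -156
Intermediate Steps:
h(j) = 1
o(X) = 1 + X (o(X) = 1*X + 1 = X + 1 = 1 + X)
A = -174 (A = (1 - 5*6)*6 = (1 - 30)*6 = -29*6 = -174)
A + (4 + b(-3, -3))**2*18 = -174 + (4 - 3)**2*18 = -174 + 1**2*18 = -174 + 1*18 = -174 + 18 = -156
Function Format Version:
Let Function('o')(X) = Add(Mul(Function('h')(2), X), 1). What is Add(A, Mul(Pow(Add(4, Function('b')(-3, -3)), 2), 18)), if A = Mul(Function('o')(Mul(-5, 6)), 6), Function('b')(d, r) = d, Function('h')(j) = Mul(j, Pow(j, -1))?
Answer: -156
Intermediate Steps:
Function('h')(j) = 1
Function('o')(X) = Add(1, X) (Function('o')(X) = Add(Mul(1, X), 1) = Add(X, 1) = Add(1, X))
A = -174 (A = Mul(Add(1, Mul(-5, 6)), 6) = Mul(Add(1, -30), 6) = Mul(-29, 6) = -174)
Add(A, Mul(Pow(Add(4, Function('b')(-3, -3)), 2), 18)) = Add(-174, Mul(Pow(Add(4, -3), 2), 18)) = Add(-174, Mul(Pow(1, 2), 18)) = Add(-174, Mul(1, 18)) = Add(-174, 18) = -156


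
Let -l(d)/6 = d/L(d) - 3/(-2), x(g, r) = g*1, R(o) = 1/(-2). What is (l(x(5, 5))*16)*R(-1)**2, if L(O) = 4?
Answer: -66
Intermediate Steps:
R(o) = -1/2
x(g, r) = g
l(d) = -9 - 3*d/2 (l(d) = -6*(d/4 - 3/(-2)) = -6*(d*(1/4) - 3*(-1/2)) = -6*(d/4 + 3/2) = -6*(3/2 + d/4) = -9 - 3*d/2)
(l(x(5, 5))*16)*R(-1)**2 = ((-9 - 3/2*5)*16)*(-1/2)**2 = ((-9 - 15/2)*16)*(1/4) = -33/2*16*(1/4) = -264*1/4 = -66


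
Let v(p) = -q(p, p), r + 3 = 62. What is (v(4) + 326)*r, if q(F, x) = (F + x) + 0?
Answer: 18762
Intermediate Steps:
r = 59 (r = -3 + 62 = 59)
q(F, x) = F + x
v(p) = -2*p (v(p) = -(p + p) = -2*p)
(v(4) + 326)*r = (-2*4 + 326)*59 = (-8 + 326)*59 = 318*59 = 18762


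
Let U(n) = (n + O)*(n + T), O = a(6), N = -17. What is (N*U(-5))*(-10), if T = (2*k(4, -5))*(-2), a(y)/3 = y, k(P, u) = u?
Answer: 33150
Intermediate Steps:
a(y) = 3*y
T = 20 (T = (2*(-5))*(-2) = -10*(-2) = 20)
O = 18 (O = 3*6 = 18)
U(n) = (18 + n)*(20 + n) (U(n) = (n + 18)*(n + 20) = (18 + n)*(20 + n))
(N*U(-5))*(-10) = -17*(360 + (-5)² + 38*(-5))*(-10) = -17*(360 + 25 - 190)*(-10) = -17*195*(-10) = -3315*(-10) = 33150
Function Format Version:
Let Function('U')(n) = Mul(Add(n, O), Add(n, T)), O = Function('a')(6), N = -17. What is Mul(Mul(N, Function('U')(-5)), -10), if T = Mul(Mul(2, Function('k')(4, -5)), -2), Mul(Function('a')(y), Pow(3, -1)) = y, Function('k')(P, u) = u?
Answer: 33150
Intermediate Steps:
Function('a')(y) = Mul(3, y)
T = 20 (T = Mul(Mul(2, -5), -2) = Mul(-10, -2) = 20)
O = 18 (O = Mul(3, 6) = 18)
Function('U')(n) = Mul(Add(18, n), Add(20, n)) (Function('U')(n) = Mul(Add(n, 18), Add(n, 20)) = Mul(Add(18, n), Add(20, n)))
Mul(Mul(N, Function('U')(-5)), -10) = Mul(Mul(-17, Add(360, Pow(-5, 2), Mul(38, -5))), -10) = Mul(Mul(-17, Add(360, 25, -190)), -10) = Mul(Mul(-17, 195), -10) = Mul(-3315, -10) = 33150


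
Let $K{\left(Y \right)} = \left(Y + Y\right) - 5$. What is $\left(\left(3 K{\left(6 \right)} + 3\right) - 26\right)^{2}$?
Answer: $4$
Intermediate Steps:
$K{\left(Y \right)} = -5 + 2 Y$ ($K{\left(Y \right)} = 2 Y - 5 = -5 + 2 Y$)
$\left(\left(3 K{\left(6 \right)} + 3\right) - 26\right)^{2} = \left(\left(3 \left(-5 + 2 \cdot 6\right) + 3\right) - 26\right)^{2} = \left(\left(3 \left(-5 + 12\right) + 3\right) - 26\right)^{2} = \left(\left(3 \cdot 7 + 3\right) - 26\right)^{2} = \left(\left(21 + 3\right) - 26\right)^{2} = \left(24 - 26\right)^{2} = \left(-2\right)^{2} = 4$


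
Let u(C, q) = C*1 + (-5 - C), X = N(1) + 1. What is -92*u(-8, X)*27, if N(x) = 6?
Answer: 12420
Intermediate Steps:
X = 7 (X = 6 + 1 = 7)
u(C, q) = -5 (u(C, q) = C + (-5 - C) = -5)
-92*u(-8, X)*27 = -92*(-5)*27 = 460*27 = 12420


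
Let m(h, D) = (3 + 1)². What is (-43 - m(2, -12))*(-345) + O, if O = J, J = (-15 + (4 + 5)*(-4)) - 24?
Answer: 20280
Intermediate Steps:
m(h, D) = 16 (m(h, D) = 4² = 16)
J = -75 (J = (-15 + 9*(-4)) - 24 = (-15 - 36) - 24 = -51 - 24 = -75)
O = -75
(-43 - m(2, -12))*(-345) + O = (-43 - 1*16)*(-345) - 75 = (-43 - 16)*(-345) - 75 = -59*(-345) - 75 = 20355 - 75 = 20280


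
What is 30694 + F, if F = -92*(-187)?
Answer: 47898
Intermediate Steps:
F = 17204
30694 + F = 30694 + 17204 = 47898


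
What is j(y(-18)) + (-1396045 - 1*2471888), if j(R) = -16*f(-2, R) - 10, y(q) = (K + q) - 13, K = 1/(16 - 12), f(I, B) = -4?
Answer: -3867879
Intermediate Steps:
K = ¼ (K = 1/4 = ¼ ≈ 0.25000)
y(q) = -51/4 + q (y(q) = (¼ + q) - 13 = -51/4 + q)
j(R) = 54 (j(R) = -16*(-4) - 10 = 64 - 10 = 54)
j(y(-18)) + (-1396045 - 1*2471888) = 54 + (-1396045 - 1*2471888) = 54 + (-1396045 - 2471888) = 54 - 3867933 = -3867879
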